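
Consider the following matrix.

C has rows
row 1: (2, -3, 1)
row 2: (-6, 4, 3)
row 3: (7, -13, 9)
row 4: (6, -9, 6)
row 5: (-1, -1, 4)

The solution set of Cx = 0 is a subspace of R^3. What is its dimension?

Row reduce to echelon form.
R2 ← R2 + (3)·R1: [0, -5, 6]
R3 ← R3 − (7/2)·R1: [0, -5/2, 11/2]
R4 ← R4 − (3)·R1: [0, 0, 3]
R5 ← R5 + (1/2)·R1: [0, -5/2, 9/2]
R3 ← R3 − (1/2)·R2: [0, 0, 5/2]
R5 ← R5 − (1/2)·R2: [0, 0, 3/2]
R4 ← R4 − (6/5)·R3: [0, 0, 0]
R5 ← R5 − (3/5)·R3: [0, 0, 0]
3 nonzero rows, so rank(C) = 3.
C has 3 columns; by rank–nullity, nullity = 3 − 3 = 0.

0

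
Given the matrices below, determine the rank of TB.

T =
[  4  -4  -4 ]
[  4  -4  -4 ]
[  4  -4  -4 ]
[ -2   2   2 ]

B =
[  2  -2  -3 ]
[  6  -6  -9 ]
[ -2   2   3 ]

First compute TB:
[[ -8,   8,  12],
 [ -8,   8,  12],
 [ -8,   8,  12],
 [  4,  -4,  -6]]
Now row reduce the product.
R2 ← R2 − R1: [0, 0, 0]
R3 ← R3 − R1: [0, 0, 0]
R4 ← R4 + (1/2)·R1: [0, 0, 0]
1 nonzero row, so rank(TB) = 1.

1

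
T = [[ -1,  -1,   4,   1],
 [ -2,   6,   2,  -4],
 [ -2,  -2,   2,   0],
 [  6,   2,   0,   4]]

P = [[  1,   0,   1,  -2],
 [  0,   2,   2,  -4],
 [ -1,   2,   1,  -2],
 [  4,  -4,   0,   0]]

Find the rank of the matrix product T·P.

First compute TP:
[[ -1,   2,   1,  -2],
 [-20,  32,  12, -24],
 [ -4,   0,  -4,   8],
 [ 22, -12,  10, -20]]
Now row reduce the product.
R2 ← R2 − (20)·R1: [0, -8, -8, 16]
R3 ← R3 − (4)·R1: [0, -8, -8, 16]
R4 ← R4 + (22)·R1: [0, 32, 32, -64]
R3 ← R3 − R2: [0, 0, 0, 0]
R4 ← R4 + (4)·R2: [0, 0, 0, 0]
2 nonzero rows, so rank(TP) = 2.

2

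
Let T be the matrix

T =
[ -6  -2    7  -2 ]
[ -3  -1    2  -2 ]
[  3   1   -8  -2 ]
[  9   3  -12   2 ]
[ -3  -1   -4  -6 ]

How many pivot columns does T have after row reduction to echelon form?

2

Row reduce to echelon form.
R2 ← R2 − (1/2)·R1: [0, 0, -3/2, -1]
R3 ← R3 + (1/2)·R1: [0, 0, -9/2, -3]
R4 ← R4 + (3/2)·R1: [0, 0, -3/2, -1]
R5 ← R5 − (1/2)·R1: [0, 0, -15/2, -5]
R3 ← R3 − (3)·R2: [0, 0, 0, 0]
R4 ← R4 − R2: [0, 0, 0, 0]
R5 ← R5 − (5)·R2: [0, 0, 0, 0]
Echelon form has 2 nonzero rows, so rank(T) = 2.
Each nonzero row contributes one pivot column: 2 pivot columns.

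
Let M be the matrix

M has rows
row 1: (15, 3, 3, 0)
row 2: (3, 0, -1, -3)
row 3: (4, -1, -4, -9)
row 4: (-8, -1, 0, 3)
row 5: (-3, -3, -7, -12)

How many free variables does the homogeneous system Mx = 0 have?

Row reduce to echelon form.
R2 ← R2 − (1/5)·R1: [0, -3/5, -8/5, -3]
R3 ← R3 − (4/15)·R1: [0, -9/5, -24/5, -9]
R4 ← R4 + (8/15)·R1: [0, 3/5, 8/5, 3]
R5 ← R5 + (1/5)·R1: [0, -12/5, -32/5, -12]
R3 ← R3 − (3)·R2: [0, 0, 0, 0]
R4 ← R4 + R2: [0, 0, 0, 0]
R5 ← R5 − (4)·R2: [0, 0, 0, 0]
2 nonzero rows, so rank(M) = 2.
M has 4 columns; by rank–nullity, nullity = 4 − 2 = 2.

2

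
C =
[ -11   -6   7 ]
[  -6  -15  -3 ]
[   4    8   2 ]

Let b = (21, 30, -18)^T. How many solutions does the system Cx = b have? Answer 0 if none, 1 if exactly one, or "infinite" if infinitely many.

1

Row reduce the augmented matrix [C | b].
R2 ← R2 − (6/11)·R1: [0, -129/11, -75/11, 204/11]
R3 ← R3 + (4/11)·R1: [0, 64/11, 50/11, -114/11]
R3 ← R3 + (64/129)·R2: [0, 0, 50/43, -50/43]
The echelon form has 3 nonzero rows, and every pivot lies in the first 3 columns, so rank(C) = rank([C|b]) = 3.
The system is consistent.
rank = 3 = number of unknowns, so the solution is unique.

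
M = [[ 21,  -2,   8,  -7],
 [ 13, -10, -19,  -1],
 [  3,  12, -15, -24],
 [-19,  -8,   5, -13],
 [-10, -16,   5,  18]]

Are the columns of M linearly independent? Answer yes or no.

Row reduce M to echelon form.
R2 ← R2 − (13/21)·R1: [0, -184/21, -503/21, 10/3]
R3 ← R3 − (1/7)·R1: [0, 86/7, -113/7, -23]
R4 ← R4 + (19/21)·R1: [0, -206/21, 257/21, -58/3]
R5 ← R5 + (10/21)·R1: [0, -356/21, 185/21, 44/3]
R3 ← R3 + (129/92)·R2: [0, 0, -4575/92, -843/46]
R4 ← R4 − (103/92)·R2: [0, 0, 3593/92, -1061/46]
R5 ← R5 − (89/46)·R2: [0, 0, 2537/46, 189/23]
R4 ← R4 + (3593/4575)·R3: [0, 0, 0, -57123/1525]
R5 ← R5 + (5074/4575)·R3: [0, 0, 0, -18464/1525]
R5 ← R5 − (32/99)·R4: [0, 0, 0, 0]
4 pivots among 4 columns.
Every column is a pivot column, so the columns are linearly independent.

yes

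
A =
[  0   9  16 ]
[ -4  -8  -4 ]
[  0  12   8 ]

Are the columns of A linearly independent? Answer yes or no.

Row reduce A to echelon form.
Swap R1 ↔ R2
R3 ← R3 − (4/3)·R2: [0, 0, -40/3]
3 pivots among 3 columns.
Every column is a pivot column, so the columns are linearly independent.

yes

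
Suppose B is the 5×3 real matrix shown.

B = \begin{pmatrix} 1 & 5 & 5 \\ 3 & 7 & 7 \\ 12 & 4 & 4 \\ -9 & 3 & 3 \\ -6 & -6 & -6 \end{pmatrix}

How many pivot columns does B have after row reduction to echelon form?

Row reduce to echelon form.
R2 ← R2 − (3)·R1: [0, -8, -8]
R3 ← R3 − (12)·R1: [0, -56, -56]
R4 ← R4 + (9)·R1: [0, 48, 48]
R5 ← R5 + (6)·R1: [0, 24, 24]
R3 ← R3 − (7)·R2: [0, 0, 0]
R4 ← R4 + (6)·R2: [0, 0, 0]
R5 ← R5 + (3)·R2: [0, 0, 0]
Echelon form has 2 nonzero rows, so rank(B) = 2.
Each nonzero row contributes one pivot column: 2 pivot columns.

2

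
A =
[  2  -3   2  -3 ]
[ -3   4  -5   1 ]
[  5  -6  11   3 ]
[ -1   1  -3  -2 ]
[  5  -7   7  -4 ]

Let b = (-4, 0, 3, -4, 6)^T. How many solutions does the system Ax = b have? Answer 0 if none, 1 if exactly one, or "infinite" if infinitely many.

0

Row reduce the augmented matrix [A | b].
R2 ← R2 + (3/2)·R1: [0, -1/2, -2, -7/2, -6]
R3 ← R3 − (5/2)·R1: [0, 3/2, 6, 21/2, 13]
R4 ← R4 + (1/2)·R1: [0, -1/2, -2, -7/2, -6]
R5 ← R5 − (5/2)·R1: [0, 1/2, 2, 7/2, 16]
R3 ← R3 + (3)·R2: [0, 0, 0, 0, -5]
R4 ← R4 − R2: [0, 0, 0, 0, 0]
R5 ← R5 + R2: [0, 0, 0, 0, 10]
R5 ← R5 + (2)·R3: [0, 0, 0, 0, 0]
The echelon form has 3 nonzero rows; the last pivot sits in the augmented column, so rank(A) = 2 but rank([A|b]) = 3.
Since the ranks differ, the system is inconsistent.
It has no solutions.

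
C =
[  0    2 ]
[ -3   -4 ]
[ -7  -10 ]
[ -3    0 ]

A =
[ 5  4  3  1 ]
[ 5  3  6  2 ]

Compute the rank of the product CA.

2

First compute CA:
[[ 10,   6,  12,   4],
 [-35, -24, -33, -11],
 [-85, -58, -81, -27],
 [-15, -12,  -9,  -3]]
Now row reduce the product.
R2 ← R2 + (7/2)·R1: [0, -3, 9, 3]
R3 ← R3 + (17/2)·R1: [0, -7, 21, 7]
R4 ← R4 + (3/2)·R1: [0, -3, 9, 3]
R3 ← R3 − (7/3)·R2: [0, 0, 0, 0]
R4 ← R4 − R2: [0, 0, 0, 0]
2 nonzero rows, so rank(CA) = 2.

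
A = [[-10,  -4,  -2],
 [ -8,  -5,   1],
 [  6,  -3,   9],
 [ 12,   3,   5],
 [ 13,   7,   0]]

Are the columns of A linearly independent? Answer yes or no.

Row reduce A to echelon form.
R2 ← R2 − (4/5)·R1: [0, -9/5, 13/5]
R3 ← R3 + (3/5)·R1: [0, -27/5, 39/5]
R4 ← R4 + (6/5)·R1: [0, -9/5, 13/5]
R5 ← R5 + (13/10)·R1: [0, 9/5, -13/5]
R3 ← R3 − (3)·R2: [0, 0, 0]
R4 ← R4 − R2: [0, 0, 0]
R5 ← R5 + R2: [0, 0, 0]
2 pivots among 3 columns.
Only 2 < 3 pivot columns, so the columns are linearly dependent.

no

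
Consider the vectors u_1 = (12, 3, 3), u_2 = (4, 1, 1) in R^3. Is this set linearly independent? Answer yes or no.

Form the matrix with these vectors as rows and row reduce.
R2 ← R2 − (1/3)·R1: [0, 0, 0]
1 nonzero row, so the 2 vectors span a space of dimension 1.
Since 1 < 2, the vectors are linearly dependent.

no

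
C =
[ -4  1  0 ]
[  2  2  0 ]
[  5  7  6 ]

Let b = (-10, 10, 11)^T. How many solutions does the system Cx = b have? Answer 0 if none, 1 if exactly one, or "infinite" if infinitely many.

Row reduce the augmented matrix [C | b].
R2 ← R2 + (1/2)·R1: [0, 5/2, 0, 5]
R3 ← R3 + (5/4)·R1: [0, 33/4, 6, -3/2]
R3 ← R3 − (33/10)·R2: [0, 0, 6, -18]
The echelon form has 3 nonzero rows, and every pivot lies in the first 3 columns, so rank(C) = rank([C|b]) = 3.
The system is consistent.
rank = 3 = number of unknowns, so the solution is unique.

1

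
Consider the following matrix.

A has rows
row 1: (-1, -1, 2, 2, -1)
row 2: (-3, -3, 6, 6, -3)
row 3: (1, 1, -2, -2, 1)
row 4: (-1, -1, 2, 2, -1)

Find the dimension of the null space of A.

Row reduce to echelon form.
R2 ← R2 − (3)·R1: [0, 0, 0, 0, 0]
R3 ← R3 + R1: [0, 0, 0, 0, 0]
R4 ← R4 − R1: [0, 0, 0, 0, 0]
1 nonzero row, so rank(A) = 1.
A has 5 columns; by rank–nullity, nullity = 5 − 1 = 4.

4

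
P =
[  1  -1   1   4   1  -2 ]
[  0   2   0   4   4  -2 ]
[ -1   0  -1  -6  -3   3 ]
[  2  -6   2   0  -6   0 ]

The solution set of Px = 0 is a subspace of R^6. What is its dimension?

4

Row reduce to echelon form.
R3 ← R3 + R1: [0, -1, 0, -2, -2, 1]
R4 ← R4 − (2)·R1: [0, -4, 0, -8, -8, 4]
R3 ← R3 + (1/2)·R2: [0, 0, 0, 0, 0, 0]
R4 ← R4 + (2)·R2: [0, 0, 0, 0, 0, 0]
2 nonzero rows, so rank(P) = 2.
P has 6 columns; by rank–nullity, nullity = 6 − 2 = 4.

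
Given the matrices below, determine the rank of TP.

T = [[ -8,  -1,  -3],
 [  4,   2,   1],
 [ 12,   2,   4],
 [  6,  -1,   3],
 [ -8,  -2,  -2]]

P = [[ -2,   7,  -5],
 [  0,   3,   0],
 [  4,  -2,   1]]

3

First compute TP:
[[  4, -53,  37],
 [ -4,  32, -19],
 [ -8,  82, -56],
 [  0,  33, -27],
 [  8, -58,  38]]
Now row reduce the product.
R2 ← R2 + R1: [0, -21, 18]
R3 ← R3 + (2)·R1: [0, -24, 18]
R5 ← R5 − (2)·R1: [0, 48, -36]
R3 ← R3 − (8/7)·R2: [0, 0, -18/7]
R4 ← R4 + (11/7)·R2: [0, 0, 9/7]
R5 ← R5 + (16/7)·R2: [0, 0, 36/7]
R4 ← R4 + (1/2)·R3: [0, 0, 0]
R5 ← R5 + (2)·R3: [0, 0, 0]
3 nonzero rows, so rank(TP) = 3.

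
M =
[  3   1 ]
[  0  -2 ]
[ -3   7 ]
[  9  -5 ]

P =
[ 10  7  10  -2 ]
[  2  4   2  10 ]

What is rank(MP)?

First compute MP:
[[ 32,  25,  32,   4],
 [ -4,  -8,  -4, -20],
 [-16,   7, -16,  76],
 [ 80,  43,  80, -68]]
Now row reduce the product.
R2 ← R2 + (1/8)·R1: [0, -39/8, 0, -39/2]
R3 ← R3 + (1/2)·R1: [0, 39/2, 0, 78]
R4 ← R4 − (5/2)·R1: [0, -39/2, 0, -78]
R3 ← R3 + (4)·R2: [0, 0, 0, 0]
R4 ← R4 − (4)·R2: [0, 0, 0, 0]
2 nonzero rows, so rank(MP) = 2.

2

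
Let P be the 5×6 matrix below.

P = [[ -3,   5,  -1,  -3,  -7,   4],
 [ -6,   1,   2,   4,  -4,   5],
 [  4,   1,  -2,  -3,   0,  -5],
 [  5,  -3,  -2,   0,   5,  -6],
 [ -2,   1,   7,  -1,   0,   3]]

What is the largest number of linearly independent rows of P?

4

Row reduce to echelon form.
R2 ← R2 − (2)·R1: [0, -9, 4, 10, 10, -3]
R3 ← R3 + (4/3)·R1: [0, 23/3, -10/3, -7, -28/3, 1/3]
R4 ← R4 + (5/3)·R1: [0, 16/3, -11/3, -5, -20/3, 2/3]
R5 ← R5 − (2/3)·R1: [0, -7/3, 23/3, 1, 14/3, 1/3]
R3 ← R3 + (23/27)·R2: [0, 0, 2/27, 41/27, -22/27, -20/9]
R4 ← R4 + (16/27)·R2: [0, 0, -35/27, 25/27, -20/27, -10/9]
R5 ← R5 − (7/27)·R2: [0, 0, 179/27, -43/27, 56/27, 10/9]
R4 ← R4 + (35/2)·R3: [0, 0, 0, 55/2, -15, -40]
R5 ← R5 − (179/2)·R3: [0, 0, 0, -275/2, 75, 200]
R5 ← R5 + (5)·R4: [0, 0, 0, 0, 0, 0]
Echelon form has 4 nonzero rows, so rank(P) = 4.
The rank gives the maximum number of linearly independent rows: 4.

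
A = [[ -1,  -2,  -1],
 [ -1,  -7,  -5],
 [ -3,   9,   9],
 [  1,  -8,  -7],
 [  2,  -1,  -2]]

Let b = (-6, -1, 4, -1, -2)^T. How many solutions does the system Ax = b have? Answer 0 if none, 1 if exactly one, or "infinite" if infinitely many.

0

Row reduce the augmented matrix [A | b].
R2 ← R2 − R1: [0, -5, -4, 5]
R3 ← R3 − (3)·R1: [0, 15, 12, 22]
R4 ← R4 + R1: [0, -10, -8, -7]
R5 ← R5 + (2)·R1: [0, -5, -4, -14]
R3 ← R3 + (3)·R2: [0, 0, 0, 37]
R4 ← R4 − (2)·R2: [0, 0, 0, -17]
R5 ← R5 − R2: [0, 0, 0, -19]
R4 ← R4 + (17/37)·R3: [0, 0, 0, 0]
R5 ← R5 + (19/37)·R3: [0, 0, 0, 0]
The echelon form has 3 nonzero rows; the last pivot sits in the augmented column, so rank(A) = 2 but rank([A|b]) = 3.
Since the ranks differ, the system is inconsistent.
It has no solutions.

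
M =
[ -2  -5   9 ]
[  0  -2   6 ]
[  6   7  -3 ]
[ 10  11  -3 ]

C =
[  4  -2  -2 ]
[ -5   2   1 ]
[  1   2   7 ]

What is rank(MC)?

First compute MC:
[[ 26,  12,  62],
 [ 16,   8,  40],
 [-14,  -4, -26],
 [-18,  -4, -30]]
Now row reduce the product.
R2 ← R2 − (8/13)·R1: [0, 8/13, 24/13]
R3 ← R3 + (7/13)·R1: [0, 32/13, 96/13]
R4 ← R4 + (9/13)·R1: [0, 56/13, 168/13]
R3 ← R3 − (4)·R2: [0, 0, 0]
R4 ← R4 − (7)·R2: [0, 0, 0]
2 nonzero rows, so rank(MC) = 2.

2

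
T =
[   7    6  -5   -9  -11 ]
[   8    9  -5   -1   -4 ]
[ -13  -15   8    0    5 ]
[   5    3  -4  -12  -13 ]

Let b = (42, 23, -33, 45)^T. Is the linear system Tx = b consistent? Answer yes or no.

Row reduce the augmented matrix [T | b].
R2 ← R2 − (8/7)·R1: [0, 15/7, 5/7, 65/7, 60/7, -25]
R3 ← R3 + (13/7)·R1: [0, -27/7, -9/7, -117/7, -108/7, 45]
R4 ← R4 − (5/7)·R1: [0, -9/7, -3/7, -39/7, -36/7, 15]
R3 ← R3 + (9/5)·R2: [0, 0, 0, 0, 0, 0]
R4 ← R4 + (3/5)·R2: [0, 0, 0, 0, 0, 0]
The echelon form has 2 nonzero rows, and every pivot lies in the first 5 columns, so rank(T) = rank([T|b]) = 2.
The system is consistent.

yes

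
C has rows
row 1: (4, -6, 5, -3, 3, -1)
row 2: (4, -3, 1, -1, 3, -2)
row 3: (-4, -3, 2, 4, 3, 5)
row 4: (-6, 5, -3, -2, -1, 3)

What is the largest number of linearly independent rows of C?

4

Row reduce to echelon form.
R2 ← R2 − R1: [0, 3, -4, 2, 0, -1]
R3 ← R3 + R1: [0, -9, 7, 1, 6, 4]
R4 ← R4 + (3/2)·R1: [0, -4, 9/2, -13/2, 7/2, 3/2]
R3 ← R3 + (3)·R2: [0, 0, -5, 7, 6, 1]
R4 ← R4 + (4/3)·R2: [0, 0, -5/6, -23/6, 7/2, 1/6]
R4 ← R4 − (1/6)·R3: [0, 0, 0, -5, 5/2, 0]
Echelon form has 4 nonzero rows, so rank(C) = 4.
The rank gives the maximum number of linearly independent rows: 4.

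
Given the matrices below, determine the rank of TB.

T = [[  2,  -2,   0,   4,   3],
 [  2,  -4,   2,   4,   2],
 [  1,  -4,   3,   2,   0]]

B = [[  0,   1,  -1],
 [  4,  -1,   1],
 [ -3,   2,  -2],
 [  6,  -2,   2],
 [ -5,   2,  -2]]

First compute TB:
[[  1,   2,  -2],
 [ -8,   6,  -6],
 [-13,   7,  -7]]
Now row reduce the product.
R2 ← R2 + (8)·R1: [0, 22, -22]
R3 ← R3 + (13)·R1: [0, 33, -33]
R3 ← R3 − (3/2)·R2: [0, 0, 0]
2 nonzero rows, so rank(TB) = 2.

2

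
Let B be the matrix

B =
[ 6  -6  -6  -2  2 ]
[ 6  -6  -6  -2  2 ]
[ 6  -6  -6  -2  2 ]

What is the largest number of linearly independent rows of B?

1

Row reduce to echelon form.
R2 ← R2 − R1: [0, 0, 0, 0, 0]
R3 ← R3 − R1: [0, 0, 0, 0, 0]
Echelon form has 1 nonzero row, so rank(B) = 1.
The rank gives the maximum number of linearly independent rows: 1.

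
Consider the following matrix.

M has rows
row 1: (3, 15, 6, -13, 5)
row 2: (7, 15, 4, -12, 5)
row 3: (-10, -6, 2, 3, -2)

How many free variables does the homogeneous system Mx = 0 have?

Row reduce to echelon form.
R2 ← R2 − (7/3)·R1: [0, -20, -10, 55/3, -20/3]
R3 ← R3 + (10/3)·R1: [0, 44, 22, -121/3, 44/3]
R3 ← R3 + (11/5)·R2: [0, 0, 0, 0, 0]
2 nonzero rows, so rank(M) = 2.
M has 5 columns; by rank–nullity, nullity = 5 − 2 = 3.

3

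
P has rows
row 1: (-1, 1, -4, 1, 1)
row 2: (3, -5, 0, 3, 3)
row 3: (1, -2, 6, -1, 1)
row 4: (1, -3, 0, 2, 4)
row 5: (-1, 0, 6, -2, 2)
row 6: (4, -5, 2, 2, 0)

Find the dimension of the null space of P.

2

Row reduce to echelon form.
R2 ← R2 + (3)·R1: [0, -2, -12, 6, 6]
R3 ← R3 + R1: [0, -1, 2, 0, 2]
R4 ← R4 + R1: [0, -2, -4, 3, 5]
R5 ← R5 − R1: [0, -1, 10, -3, 1]
R6 ← R6 + (4)·R1: [0, -1, -14, 6, 4]
R3 ← R3 − (1/2)·R2: [0, 0, 8, -3, -1]
R4 ← R4 − R2: [0, 0, 8, -3, -1]
R5 ← R5 − (1/2)·R2: [0, 0, 16, -6, -2]
R6 ← R6 − (1/2)·R2: [0, 0, -8, 3, 1]
R4 ← R4 − R3: [0, 0, 0, 0, 0]
R5 ← R5 − (2)·R3: [0, 0, 0, 0, 0]
R6 ← R6 + R3: [0, 0, 0, 0, 0]
3 nonzero rows, so rank(P) = 3.
P has 5 columns; by rank–nullity, nullity = 5 − 3 = 2.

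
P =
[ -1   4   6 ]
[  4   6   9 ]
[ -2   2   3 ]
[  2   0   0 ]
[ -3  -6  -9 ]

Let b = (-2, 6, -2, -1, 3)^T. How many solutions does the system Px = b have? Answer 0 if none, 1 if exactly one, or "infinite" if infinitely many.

Row reduce the augmented matrix [P | b].
R2 ← R2 + (4)·R1: [0, 22, 33, -2]
R3 ← R3 − (2)·R1: [0, -6, -9, 2]
R4 ← R4 + (2)·R1: [0, 8, 12, -5]
R5 ← R5 − (3)·R1: [0, -18, -27, 9]
R3 ← R3 + (3/11)·R2: [0, 0, 0, 16/11]
R4 ← R4 − (4/11)·R2: [0, 0, 0, -47/11]
R5 ← R5 + (9/11)·R2: [0, 0, 0, 81/11]
R4 ← R4 + (47/16)·R3: [0, 0, 0, 0]
R5 ← R5 − (81/16)·R3: [0, 0, 0, 0]
The echelon form has 3 nonzero rows; the last pivot sits in the augmented column, so rank(P) = 2 but rank([P|b]) = 3.
Since the ranks differ, the system is inconsistent.
It has no solutions.

0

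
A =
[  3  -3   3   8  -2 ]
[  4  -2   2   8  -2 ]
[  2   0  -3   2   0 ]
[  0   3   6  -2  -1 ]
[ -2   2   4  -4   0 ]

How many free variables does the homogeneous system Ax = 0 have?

Row reduce to echelon form.
R2 ← R2 − (4/3)·R1: [0, 2, -2, -8/3, 2/3]
R3 ← R3 − (2/3)·R1: [0, 2, -5, -10/3, 4/3]
R5 ← R5 + (2/3)·R1: [0, 0, 6, 4/3, -4/3]
R3 ← R3 − R2: [0, 0, -3, -2/3, 2/3]
R4 ← R4 − (3/2)·R2: [0, 0, 9, 2, -2]
R4 ← R4 + (3)·R3: [0, 0, 0, 0, 0]
R5 ← R5 + (2)·R3: [0, 0, 0, 0, 0]
3 nonzero rows, so rank(A) = 3.
A has 5 columns; by rank–nullity, nullity = 5 − 3 = 2.

2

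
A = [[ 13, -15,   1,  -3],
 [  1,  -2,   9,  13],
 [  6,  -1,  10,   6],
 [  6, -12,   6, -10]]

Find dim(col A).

Row reduce to echelon form.
R2 ← R2 − (1/13)·R1: [0, -11/13, 116/13, 172/13]
R3 ← R3 − (6/13)·R1: [0, 77/13, 124/13, 96/13]
R4 ← R4 − (6/13)·R1: [0, -66/13, 72/13, -112/13]
R3 ← R3 + (7)·R2: [0, 0, 72, 100]
R4 ← R4 − (6)·R2: [0, 0, -48, -88]
R4 ← R4 + (2/3)·R3: [0, 0, 0, -64/3]
Echelon form has 4 nonzero rows, so rank(A) = 4.
The column space has dimension equal to the rank: 4.

4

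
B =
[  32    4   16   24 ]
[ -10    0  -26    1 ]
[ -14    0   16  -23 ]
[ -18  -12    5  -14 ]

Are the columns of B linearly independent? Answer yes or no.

Row reduce B to echelon form.
R2 ← R2 + (5/16)·R1: [0, 5/4, -21, 17/2]
R3 ← R3 + (7/16)·R1: [0, 7/4, 23, -25/2]
R4 ← R4 + (9/16)·R1: [0, -39/4, 14, -1/2]
R3 ← R3 − (7/5)·R2: [0, 0, 262/5, -122/5]
R4 ← R4 + (39/5)·R2: [0, 0, -749/5, 329/5]
R4 ← R4 + (749/262)·R3: [0, 0, 0, -518/131]
4 pivots among 4 columns.
Every column is a pivot column, so the columns are linearly independent.

yes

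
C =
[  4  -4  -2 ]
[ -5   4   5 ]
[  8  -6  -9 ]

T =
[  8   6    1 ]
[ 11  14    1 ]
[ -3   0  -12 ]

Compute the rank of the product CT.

2

First compute CT:
[[ -6, -32,  24],
 [-11,  26, -61],
 [ 25, -36, 110]]
Now row reduce the product.
R2 ← R2 − (11/6)·R1: [0, 254/3, -105]
R3 ← R3 + (25/6)·R1: [0, -508/3, 210]
R3 ← R3 + (2)·R2: [0, 0, 0]
2 nonzero rows, so rank(CT) = 2.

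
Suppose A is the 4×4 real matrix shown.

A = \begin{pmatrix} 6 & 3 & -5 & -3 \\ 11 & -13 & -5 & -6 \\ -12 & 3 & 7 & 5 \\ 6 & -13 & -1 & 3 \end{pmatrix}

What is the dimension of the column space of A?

Row reduce to echelon form.
R2 ← R2 − (11/6)·R1: [0, -37/2, 25/6, -1/2]
R3 ← R3 + (2)·R1: [0, 9, -3, -1]
R4 ← R4 − R1: [0, -16, 4, 6]
R3 ← R3 + (18/37)·R2: [0, 0, -36/37, -46/37]
R4 ← R4 − (32/37)·R2: [0, 0, 44/111, 238/37]
R4 ← R4 + (11/27)·R3: [0, 0, 0, 160/27]
Echelon form has 4 nonzero rows, so rank(A) = 4.
The column space has dimension equal to the rank: 4.

4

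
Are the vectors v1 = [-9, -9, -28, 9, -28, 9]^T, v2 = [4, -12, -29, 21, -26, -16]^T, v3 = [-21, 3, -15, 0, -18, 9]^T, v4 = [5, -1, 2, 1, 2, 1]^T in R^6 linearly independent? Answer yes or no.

yes

Form the matrix with these vectors as rows and row reduce.
R2 ← R2 + (4/9)·R1: [0, -16, -373/9, 25, -346/9, -12]
R3 ← R3 − (7/3)·R1: [0, 24, 151/3, -21, 142/3, -12]
R4 ← R4 + (5/9)·R1: [0, -6, -122/9, 6, -122/9, 6]
R3 ← R3 + (3/2)·R2: [0, 0, -71/6, 33/2, -31/3, -30]
R4 ← R4 − (3/8)·R2: [0, 0, 143/72, -27/8, 31/36, 21/2]
R4 ← R4 + (143/852)·R3: [0, 0, 0, -43/71, -62/71, 388/71]
4 nonzero rows, so the 4 vectors span a space of dimension 4.
Since 4 = 4, the vectors are linearly independent.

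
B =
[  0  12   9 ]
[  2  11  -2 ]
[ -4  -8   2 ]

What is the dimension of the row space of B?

3

Row reduce to echelon form.
Swap R1 ↔ R2
R3 ← R3 + (2)·R1: [0, 14, -2]
R3 ← R3 − (7/6)·R2: [0, 0, -25/2]
Echelon form has 3 nonzero rows, so rank(B) = 3.
The row space has dimension equal to the rank: 3.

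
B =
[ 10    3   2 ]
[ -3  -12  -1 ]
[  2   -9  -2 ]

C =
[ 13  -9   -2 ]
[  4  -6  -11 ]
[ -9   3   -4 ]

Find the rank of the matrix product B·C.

3

First compute BC:
[[124, -102, -61],
 [-78,  96, 142],
 [  8,  30, 103]]
Now row reduce the product.
R2 ← R2 + (39/62)·R1: [0, 987/31, 6425/62]
R3 ← R3 − (2/31)·R1: [0, 1134/31, 3315/31]
R3 ← R3 − (54/47)·R2: [0, 0, -570/47]
3 nonzero rows, so rank(BC) = 3.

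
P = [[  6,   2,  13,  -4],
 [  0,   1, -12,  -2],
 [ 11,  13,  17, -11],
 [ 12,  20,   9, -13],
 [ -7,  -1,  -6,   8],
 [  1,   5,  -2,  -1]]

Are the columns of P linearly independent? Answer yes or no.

yes

Row reduce P to echelon form.
R3 ← R3 − (11/6)·R1: [0, 28/3, -41/6, -11/3]
R4 ← R4 − (2)·R1: [0, 16, -17, -5]
R5 ← R5 + (7/6)·R1: [0, 4/3, 55/6, 10/3]
R6 ← R6 − (1/6)·R1: [0, 14/3, -25/6, -1/3]
R3 ← R3 − (28/3)·R2: [0, 0, 631/6, 15]
R4 ← R4 − (16)·R2: [0, 0, 175, 27]
R5 ← R5 − (4/3)·R2: [0, 0, 151/6, 6]
R6 ← R6 − (14/3)·R2: [0, 0, 311/6, 9]
R4 ← R4 − (1050/631)·R3: [0, 0, 0, 1287/631]
R5 ← R5 − (151/631)·R3: [0, 0, 0, 1521/631]
R6 ← R6 − (311/631)·R3: [0, 0, 0, 1014/631]
R5 ← R5 − (13/11)·R4: [0, 0, 0, 0]
R6 ← R6 − (26/33)·R4: [0, 0, 0, 0]
4 pivots among 4 columns.
Every column is a pivot column, so the columns are linearly independent.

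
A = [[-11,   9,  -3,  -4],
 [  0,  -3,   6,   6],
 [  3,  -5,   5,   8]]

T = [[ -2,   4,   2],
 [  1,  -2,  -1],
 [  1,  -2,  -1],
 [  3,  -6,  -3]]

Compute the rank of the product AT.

1

First compute AT:
[[ 16, -32, -16],
 [ 21, -42, -21],
 [ 18, -36, -18]]
Now row reduce the product.
R2 ← R2 − (21/16)·R1: [0, 0, 0]
R3 ← R3 − (9/8)·R1: [0, 0, 0]
1 nonzero row, so rank(AT) = 1.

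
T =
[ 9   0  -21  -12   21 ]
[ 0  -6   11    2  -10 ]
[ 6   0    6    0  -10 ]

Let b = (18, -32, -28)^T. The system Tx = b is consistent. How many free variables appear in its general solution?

2

Row reduce the augmented matrix [T | b].
R3 ← R3 − (2/3)·R1: [0, 0, 20, 8, -24, -40]
The echelon form has 3 nonzero rows, and every pivot lies in the first 5 columns, so rank(T) = rank([T|b]) = 3.
The system is consistent.
Free variables = (unknowns) − (rank) = 5 − 3 = 2.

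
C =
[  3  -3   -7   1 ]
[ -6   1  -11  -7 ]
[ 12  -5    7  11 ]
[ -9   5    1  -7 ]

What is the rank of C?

Row reduce to echelon form.
R2 ← R2 + (2)·R1: [0, -5, -25, -5]
R3 ← R3 − (4)·R1: [0, 7, 35, 7]
R4 ← R4 + (3)·R1: [0, -4, -20, -4]
R3 ← R3 + (7/5)·R2: [0, 0, 0, 0]
R4 ← R4 − (4/5)·R2: [0, 0, 0, 0]
Echelon form has 2 nonzero rows, so rank(C) = 2.

2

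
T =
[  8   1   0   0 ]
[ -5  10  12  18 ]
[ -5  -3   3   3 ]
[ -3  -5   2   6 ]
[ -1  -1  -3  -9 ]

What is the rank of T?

4

Row reduce to echelon form.
R2 ← R2 + (5/8)·R1: [0, 85/8, 12, 18]
R3 ← R3 + (5/8)·R1: [0, -19/8, 3, 3]
R4 ← R4 + (3/8)·R1: [0, -37/8, 2, 6]
R5 ← R5 + (1/8)·R1: [0, -7/8, -3, -9]
R3 ← R3 + (19/85)·R2: [0, 0, 483/85, 597/85]
R4 ← R4 + (37/85)·R2: [0, 0, 614/85, 1176/85]
R5 ← R5 + (7/85)·R2: [0, 0, -171/85, -639/85]
R4 ← R4 − (614/483)·R3: [0, 0, 0, 790/161]
R5 ← R5 + (57/161)·R3: [0, 0, 0, -810/161]
R5 ← R5 + (81/79)·R4: [0, 0, 0, 0]
Echelon form has 4 nonzero rows, so rank(T) = 4.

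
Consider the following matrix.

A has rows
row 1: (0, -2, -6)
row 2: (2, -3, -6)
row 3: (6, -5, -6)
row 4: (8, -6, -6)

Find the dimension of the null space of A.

1

Row reduce to echelon form.
Swap R1 ↔ R2
R3 ← R3 − (3)·R1: [0, 4, 12]
R4 ← R4 − (4)·R1: [0, 6, 18]
R3 ← R3 + (2)·R2: [0, 0, 0]
R4 ← R4 + (3)·R2: [0, 0, 0]
2 nonzero rows, so rank(A) = 2.
A has 3 columns; by rank–nullity, nullity = 3 − 2 = 1.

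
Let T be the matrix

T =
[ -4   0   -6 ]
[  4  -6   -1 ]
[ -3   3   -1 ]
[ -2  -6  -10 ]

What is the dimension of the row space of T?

Row reduce to echelon form.
R2 ← R2 + R1: [0, -6, -7]
R3 ← R3 − (3/4)·R1: [0, 3, 7/2]
R4 ← R4 − (1/2)·R1: [0, -6, -7]
R3 ← R3 + (1/2)·R2: [0, 0, 0]
R4 ← R4 − R2: [0, 0, 0]
Echelon form has 2 nonzero rows, so rank(T) = 2.
The row space has dimension equal to the rank: 2.

2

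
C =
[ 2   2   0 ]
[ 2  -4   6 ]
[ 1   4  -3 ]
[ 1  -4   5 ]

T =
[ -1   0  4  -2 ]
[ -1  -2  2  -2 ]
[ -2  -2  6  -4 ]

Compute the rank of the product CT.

First compute CT:
[[ -4,  -4,  12,  -8],
 [-10,  -4,  36, -20],
 [  1,  -2,  -6,   2],
 [ -7,  -2,  26, -14]]
Now row reduce the product.
R2 ← R2 − (5/2)·R1: [0, 6, 6, 0]
R3 ← R3 + (1/4)·R1: [0, -3, -3, 0]
R4 ← R4 − (7/4)·R1: [0, 5, 5, 0]
R3 ← R3 + (1/2)·R2: [0, 0, 0, 0]
R4 ← R4 − (5/6)·R2: [0, 0, 0, 0]
2 nonzero rows, so rank(CT) = 2.

2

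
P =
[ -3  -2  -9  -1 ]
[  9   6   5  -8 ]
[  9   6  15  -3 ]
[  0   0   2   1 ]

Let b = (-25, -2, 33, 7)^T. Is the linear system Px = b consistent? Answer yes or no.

Row reduce the augmented matrix [P | b].
R2 ← R2 + (3)·R1: [0, 0, -22, -11, -77]
R3 ← R3 + (3)·R1: [0, 0, -12, -6, -42]
R3 ← R3 − (6/11)·R2: [0, 0, 0, 0, 0]
R4 ← R4 + (1/11)·R2: [0, 0, 0, 0, 0]
The echelon form has 2 nonzero rows, and every pivot lies in the first 4 columns, so rank(P) = rank([P|b]) = 2.
The system is consistent.

yes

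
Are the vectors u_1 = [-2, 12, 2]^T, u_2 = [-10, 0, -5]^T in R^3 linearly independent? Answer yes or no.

yes

Form the matrix with these vectors as rows and row reduce.
R2 ← R2 − (5)·R1: [0, -60, -15]
2 nonzero rows, so the 2 vectors span a space of dimension 2.
Since 2 = 2, the vectors are linearly independent.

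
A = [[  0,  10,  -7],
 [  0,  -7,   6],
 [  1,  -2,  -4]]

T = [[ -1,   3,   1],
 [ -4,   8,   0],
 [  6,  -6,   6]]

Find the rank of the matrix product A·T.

2

First compute AT:
[[-82, 122, -42],
 [ 64, -92,  36],
 [-17,  11, -23]]
Now row reduce the product.
R2 ← R2 + (32/41)·R1: [0, 132/41, 132/41]
R3 ← R3 − (17/82)·R1: [0, -586/41, -586/41]
R3 ← R3 + (293/66)·R2: [0, 0, 0]
2 nonzero rows, so rank(AT) = 2.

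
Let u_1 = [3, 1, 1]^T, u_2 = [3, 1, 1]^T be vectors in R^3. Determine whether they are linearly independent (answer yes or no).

Form the matrix with these vectors as rows and row reduce.
R2 ← R2 − R1: [0, 0, 0]
1 nonzero row, so the 2 vectors span a space of dimension 1.
Since 1 < 2, the vectors are linearly dependent.

no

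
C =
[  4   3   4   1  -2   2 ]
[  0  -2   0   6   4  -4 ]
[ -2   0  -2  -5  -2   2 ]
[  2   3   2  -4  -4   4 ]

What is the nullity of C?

4

Row reduce to echelon form.
R3 ← R3 + (1/2)·R1: [0, 3/2, 0, -9/2, -3, 3]
R4 ← R4 − (1/2)·R1: [0, 3/2, 0, -9/2, -3, 3]
R3 ← R3 + (3/4)·R2: [0, 0, 0, 0, 0, 0]
R4 ← R4 + (3/4)·R2: [0, 0, 0, 0, 0, 0]
2 nonzero rows, so rank(C) = 2.
C has 6 columns; by rank–nullity, nullity = 6 − 2 = 4.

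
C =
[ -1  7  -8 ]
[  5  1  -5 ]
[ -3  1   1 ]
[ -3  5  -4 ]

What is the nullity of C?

Row reduce to echelon form.
R2 ← R2 + (5)·R1: [0, 36, -45]
R3 ← R3 − (3)·R1: [0, -20, 25]
R4 ← R4 − (3)·R1: [0, -16, 20]
R3 ← R3 + (5/9)·R2: [0, 0, 0]
R4 ← R4 + (4/9)·R2: [0, 0, 0]
2 nonzero rows, so rank(C) = 2.
C has 3 columns; by rank–nullity, nullity = 3 − 2 = 1.

1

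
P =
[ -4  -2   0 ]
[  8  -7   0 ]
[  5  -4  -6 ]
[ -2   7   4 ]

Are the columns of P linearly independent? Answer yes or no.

Row reduce P to echelon form.
R2 ← R2 + (2)·R1: [0, -11, 0]
R3 ← R3 + (5/4)·R1: [0, -13/2, -6]
R4 ← R4 − (1/2)·R1: [0, 8, 4]
R3 ← R3 − (13/22)·R2: [0, 0, -6]
R4 ← R4 + (8/11)·R2: [0, 0, 4]
R4 ← R4 + (2/3)·R3: [0, 0, 0]
3 pivots among 3 columns.
Every column is a pivot column, so the columns are linearly independent.

yes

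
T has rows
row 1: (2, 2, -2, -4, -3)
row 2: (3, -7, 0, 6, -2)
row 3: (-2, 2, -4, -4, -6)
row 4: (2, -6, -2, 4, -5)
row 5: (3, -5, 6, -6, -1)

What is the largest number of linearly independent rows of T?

4

Row reduce to echelon form.
R2 ← R2 − (3/2)·R1: [0, -10, 3, 12, 5/2]
R3 ← R3 + R1: [0, 4, -6, -8, -9]
R4 ← R4 − R1: [0, -8, 0, 8, -2]
R5 ← R5 − (3/2)·R1: [0, -8, 9, 0, 7/2]
R3 ← R3 + (2/5)·R2: [0, 0, -24/5, -16/5, -8]
R4 ← R4 − (4/5)·R2: [0, 0, -12/5, -8/5, -4]
R5 ← R5 − (4/5)·R2: [0, 0, 33/5, -48/5, 3/2]
R4 ← R4 − (1/2)·R3: [0, 0, 0, 0, 0]
R5 ← R5 + (11/8)·R3: [0, 0, 0, -14, -19/2]
Swap R4 ↔ R5
Echelon form has 4 nonzero rows, so rank(T) = 4.
The rank gives the maximum number of linearly independent rows: 4.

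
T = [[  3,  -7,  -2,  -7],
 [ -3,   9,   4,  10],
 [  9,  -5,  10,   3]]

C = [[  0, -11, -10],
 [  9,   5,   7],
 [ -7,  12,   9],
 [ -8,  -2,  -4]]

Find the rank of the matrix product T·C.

2

First compute TC:
[[  7, -78, -69],
 [-27, 106,  89],
 [-139, -10, -47]]
Now row reduce the product.
R2 ← R2 + (27/7)·R1: [0, -1364/7, -1240/7]
R3 ← R3 + (139/7)·R1: [0, -10912/7, -9920/7]
R3 ← R3 − (8)·R2: [0, 0, 0]
2 nonzero rows, so rank(TC) = 2.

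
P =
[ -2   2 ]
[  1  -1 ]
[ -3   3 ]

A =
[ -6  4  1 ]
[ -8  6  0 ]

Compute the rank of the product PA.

1

First compute PA:
[[ -4,   4,  -2],
 [  2,  -2,   1],
 [ -6,   6,  -3]]
Now row reduce the product.
R2 ← R2 + (1/2)·R1: [0, 0, 0]
R3 ← R3 − (3/2)·R1: [0, 0, 0]
1 nonzero row, so rank(PA) = 1.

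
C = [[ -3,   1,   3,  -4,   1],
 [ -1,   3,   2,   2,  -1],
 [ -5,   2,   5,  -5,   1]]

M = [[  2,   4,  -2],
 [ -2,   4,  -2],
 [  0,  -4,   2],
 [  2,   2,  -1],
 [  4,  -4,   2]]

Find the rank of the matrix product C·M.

First compute CM:
[[-12, -32,  16],
 [ -8,   8,  -4],
 [-20, -46,  23]]
Now row reduce the product.
R2 ← R2 − (2/3)·R1: [0, 88/3, -44/3]
R3 ← R3 − (5/3)·R1: [0, 22/3, -11/3]
R3 ← R3 − (1/4)·R2: [0, 0, 0]
2 nonzero rows, so rank(CM) = 2.

2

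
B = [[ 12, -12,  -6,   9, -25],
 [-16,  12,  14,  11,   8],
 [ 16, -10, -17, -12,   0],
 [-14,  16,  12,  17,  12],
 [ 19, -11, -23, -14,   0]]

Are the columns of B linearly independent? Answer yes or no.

Row reduce B to echelon form.
R2 ← R2 + (4/3)·R1: [0, -4, 6, 23, -76/3]
R3 ← R3 − (4/3)·R1: [0, 6, -9, -24, 100/3]
R4 ← R4 + (7/6)·R1: [0, 2, 5, 55/2, -103/6]
R5 ← R5 − (19/12)·R1: [0, 8, -27/2, -113/4, 475/12]
R3 ← R3 + (3/2)·R2: [0, 0, 0, 21/2, -14/3]
R4 ← R4 + (1/2)·R2: [0, 0, 8, 39, -179/6]
R5 ← R5 + (2)·R2: [0, 0, -3/2, 71/4, -133/12]
Swap R3 ↔ R4
R5 ← R5 + (3/16)·R3: [0, 0, 0, 401/16, -1601/96]
R5 ← R5 − (401/168)·R4: [0, 0, 0, 0, -1595/288]
5 pivots among 5 columns.
Every column is a pivot column, so the columns are linearly independent.

yes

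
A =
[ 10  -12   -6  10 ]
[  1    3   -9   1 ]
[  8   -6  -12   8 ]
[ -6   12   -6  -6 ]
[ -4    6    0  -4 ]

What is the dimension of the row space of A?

2

Row reduce to echelon form.
R2 ← R2 − (1/10)·R1: [0, 21/5, -42/5, 0]
R3 ← R3 − (4/5)·R1: [0, 18/5, -36/5, 0]
R4 ← R4 + (3/5)·R1: [0, 24/5, -48/5, 0]
R5 ← R5 + (2/5)·R1: [0, 6/5, -12/5, 0]
R3 ← R3 − (6/7)·R2: [0, 0, 0, 0]
R4 ← R4 − (8/7)·R2: [0, 0, 0, 0]
R5 ← R5 − (2/7)·R2: [0, 0, 0, 0]
Echelon form has 2 nonzero rows, so rank(A) = 2.
The row space has dimension equal to the rank: 2.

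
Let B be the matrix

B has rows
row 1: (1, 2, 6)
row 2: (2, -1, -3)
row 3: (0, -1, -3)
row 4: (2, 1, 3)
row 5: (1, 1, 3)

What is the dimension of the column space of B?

Row reduce to echelon form.
R2 ← R2 − (2)·R1: [0, -5, -15]
R4 ← R4 − (2)·R1: [0, -3, -9]
R5 ← R5 − R1: [0, -1, -3]
R3 ← R3 − (1/5)·R2: [0, 0, 0]
R4 ← R4 − (3/5)·R2: [0, 0, 0]
R5 ← R5 − (1/5)·R2: [0, 0, 0]
Echelon form has 2 nonzero rows, so rank(B) = 2.
The column space has dimension equal to the rank: 2.

2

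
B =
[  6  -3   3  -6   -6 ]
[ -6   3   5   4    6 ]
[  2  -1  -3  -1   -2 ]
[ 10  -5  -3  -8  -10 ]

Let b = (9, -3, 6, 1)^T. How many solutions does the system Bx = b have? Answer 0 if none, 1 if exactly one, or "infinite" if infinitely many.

Row reduce the augmented matrix [B | b].
R2 ← R2 + R1: [0, 0, 8, -2, 0, 6]
R3 ← R3 − (1/3)·R1: [0, 0, -4, 1, 0, 3]
R4 ← R4 − (5/3)·R1: [0, 0, -8, 2, 0, -14]
R3 ← R3 + (1/2)·R2: [0, 0, 0, 0, 0, 6]
R4 ← R4 + R2: [0, 0, 0, 0, 0, -8]
R4 ← R4 + (4/3)·R3: [0, 0, 0, 0, 0, 0]
The echelon form has 3 nonzero rows; the last pivot sits in the augmented column, so rank(B) = 2 but rank([B|b]) = 3.
Since the ranks differ, the system is inconsistent.
It has no solutions.

0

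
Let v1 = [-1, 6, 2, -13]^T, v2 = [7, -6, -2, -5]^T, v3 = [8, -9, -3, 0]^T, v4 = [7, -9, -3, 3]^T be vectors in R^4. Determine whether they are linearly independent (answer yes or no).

Form the matrix with these vectors as rows and row reduce.
R2 ← R2 + (7)·R1: [0, 36, 12, -96]
R3 ← R3 + (8)·R1: [0, 39, 13, -104]
R4 ← R4 + (7)·R1: [0, 33, 11, -88]
R3 ← R3 − (13/12)·R2: [0, 0, 0, 0]
R4 ← R4 − (11/12)·R2: [0, 0, 0, 0]
2 nonzero rows, so the 4 vectors span a space of dimension 2.
Since 2 < 4, the vectors are linearly dependent.

no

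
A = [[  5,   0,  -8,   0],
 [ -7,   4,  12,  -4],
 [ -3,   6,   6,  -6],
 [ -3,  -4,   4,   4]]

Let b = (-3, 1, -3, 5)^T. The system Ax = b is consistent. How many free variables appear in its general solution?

Row reduce the augmented matrix [A | b].
R2 ← R2 + (7/5)·R1: [0, 4, 4/5, -4, -16/5]
R3 ← R3 + (3/5)·R1: [0, 6, 6/5, -6, -24/5]
R4 ← R4 + (3/5)·R1: [0, -4, -4/5, 4, 16/5]
R3 ← R3 − (3/2)·R2: [0, 0, 0, 0, 0]
R4 ← R4 + R2: [0, 0, 0, 0, 0]
The echelon form has 2 nonzero rows, and every pivot lies in the first 4 columns, so rank(A) = rank([A|b]) = 2.
The system is consistent.
Free variables = (unknowns) − (rank) = 4 − 2 = 2.

2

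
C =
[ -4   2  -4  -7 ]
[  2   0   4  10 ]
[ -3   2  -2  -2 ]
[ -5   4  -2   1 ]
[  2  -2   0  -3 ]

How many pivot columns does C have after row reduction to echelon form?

Row reduce to echelon form.
R2 ← R2 + (1/2)·R1: [0, 1, 2, 13/2]
R3 ← R3 − (3/4)·R1: [0, 1/2, 1, 13/4]
R4 ← R4 − (5/4)·R1: [0, 3/2, 3, 39/4]
R5 ← R5 + (1/2)·R1: [0, -1, -2, -13/2]
R3 ← R3 − (1/2)·R2: [0, 0, 0, 0]
R4 ← R4 − (3/2)·R2: [0, 0, 0, 0]
R5 ← R5 + R2: [0, 0, 0, 0]
Echelon form has 2 nonzero rows, so rank(C) = 2.
Each nonzero row contributes one pivot column: 2 pivot columns.

2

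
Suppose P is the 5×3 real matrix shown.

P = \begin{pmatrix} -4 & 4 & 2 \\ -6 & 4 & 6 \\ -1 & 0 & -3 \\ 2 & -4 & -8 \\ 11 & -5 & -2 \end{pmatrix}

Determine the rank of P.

3

Row reduce to echelon form.
R2 ← R2 − (3/2)·R1: [0, -2, 3]
R3 ← R3 − (1/4)·R1: [0, -1, -7/2]
R4 ← R4 + (1/2)·R1: [0, -2, -7]
R5 ← R5 + (11/4)·R1: [0, 6, 7/2]
R3 ← R3 − (1/2)·R2: [0, 0, -5]
R4 ← R4 − R2: [0, 0, -10]
R5 ← R5 + (3)·R2: [0, 0, 25/2]
R4 ← R4 − (2)·R3: [0, 0, 0]
R5 ← R5 + (5/2)·R3: [0, 0, 0]
Echelon form has 3 nonzero rows, so rank(P) = 3.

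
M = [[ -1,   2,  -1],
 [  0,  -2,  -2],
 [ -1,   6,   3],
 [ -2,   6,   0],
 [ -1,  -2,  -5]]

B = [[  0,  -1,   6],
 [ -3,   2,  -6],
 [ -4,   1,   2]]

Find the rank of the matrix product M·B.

2

First compute MB:
[[ -2,   4, -20],
 [ 14,  -6,   8],
 [-30,  16, -36],
 [-18,  14, -48],
 [ 26,  -8,  -4]]
Now row reduce the product.
R2 ← R2 + (7)·R1: [0, 22, -132]
R3 ← R3 − (15)·R1: [0, -44, 264]
R4 ← R4 − (9)·R1: [0, -22, 132]
R5 ← R5 + (13)·R1: [0, 44, -264]
R3 ← R3 + (2)·R2: [0, 0, 0]
R4 ← R4 + R2: [0, 0, 0]
R5 ← R5 − (2)·R2: [0, 0, 0]
2 nonzero rows, so rank(MB) = 2.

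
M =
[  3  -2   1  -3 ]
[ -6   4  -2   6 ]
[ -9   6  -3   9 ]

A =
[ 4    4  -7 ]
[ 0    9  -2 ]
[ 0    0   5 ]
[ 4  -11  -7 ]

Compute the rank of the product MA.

1

First compute MA:
[[  0,  27,   9],
 [  0, -54, -18],
 [  0, -81, -27]]
Now row reduce the product.
R2 ← R2 + (2)·R1: [0, 0, 0]
R3 ← R3 + (3)·R1: [0, 0, 0]
1 nonzero row, so rank(MA) = 1.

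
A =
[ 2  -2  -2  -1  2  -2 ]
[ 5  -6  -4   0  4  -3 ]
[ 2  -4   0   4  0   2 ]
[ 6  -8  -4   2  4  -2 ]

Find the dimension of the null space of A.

Row reduce to echelon form.
R2 ← R2 − (5/2)·R1: [0, -1, 1, 5/2, -1, 2]
R3 ← R3 − R1: [0, -2, 2, 5, -2, 4]
R4 ← R4 − (3)·R1: [0, -2, 2, 5, -2, 4]
R3 ← R3 − (2)·R2: [0, 0, 0, 0, 0, 0]
R4 ← R4 − (2)·R2: [0, 0, 0, 0, 0, 0]
2 nonzero rows, so rank(A) = 2.
A has 6 columns; by rank–nullity, nullity = 6 − 2 = 4.

4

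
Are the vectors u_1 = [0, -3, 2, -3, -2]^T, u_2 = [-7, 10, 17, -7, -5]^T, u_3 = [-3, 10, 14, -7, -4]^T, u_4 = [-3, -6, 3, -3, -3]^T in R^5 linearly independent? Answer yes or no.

Form the matrix with these vectors as rows and row reduce.
Swap R1 ↔ R2
R3 ← R3 − (3/7)·R1: [0, 40/7, 47/7, -4, -13/7]
R4 ← R4 − (3/7)·R1: [0, -72/7, -30/7, 0, -6/7]
R3 ← R3 + (40/21)·R2: [0, 0, 221/21, -68/7, -17/3]
R4 ← R4 − (24/7)·R2: [0, 0, -78/7, 72/7, 6]
R4 ← R4 + (18/17)·R3: [0, 0, 0, 0, 0]
3 nonzero rows, so the 4 vectors span a space of dimension 3.
Since 3 < 4, the vectors are linearly dependent.

no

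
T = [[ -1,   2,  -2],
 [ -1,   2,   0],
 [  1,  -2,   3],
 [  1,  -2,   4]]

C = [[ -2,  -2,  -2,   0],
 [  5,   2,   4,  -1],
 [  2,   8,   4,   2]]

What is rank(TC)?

First compute TC:
[[  8, -10,   2,  -6],
 [ 12,   6,  10,  -2],
 [ -6,  18,   2,   8],
 [ -4,  26,   6,  10]]
Now row reduce the product.
R2 ← R2 − (3/2)·R1: [0, 21, 7, 7]
R3 ← R3 + (3/4)·R1: [0, 21/2, 7/2, 7/2]
R4 ← R4 + (1/2)·R1: [0, 21, 7, 7]
R3 ← R3 − (1/2)·R2: [0, 0, 0, 0]
R4 ← R4 − R2: [0, 0, 0, 0]
2 nonzero rows, so rank(TC) = 2.

2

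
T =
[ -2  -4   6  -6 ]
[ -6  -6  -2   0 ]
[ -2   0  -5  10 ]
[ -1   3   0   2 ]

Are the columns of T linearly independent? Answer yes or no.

Row reduce T to echelon form.
R2 ← R2 − (3)·R1: [0, 6, -20, 18]
R3 ← R3 − R1: [0, 4, -11, 16]
R4 ← R4 − (1/2)·R1: [0, 5, -3, 5]
R3 ← R3 − (2/3)·R2: [0, 0, 7/3, 4]
R4 ← R4 − (5/6)·R2: [0, 0, 41/3, -10]
R4 ← R4 − (41/7)·R3: [0, 0, 0, -234/7]
4 pivots among 4 columns.
Every column is a pivot column, so the columns are linearly independent.

yes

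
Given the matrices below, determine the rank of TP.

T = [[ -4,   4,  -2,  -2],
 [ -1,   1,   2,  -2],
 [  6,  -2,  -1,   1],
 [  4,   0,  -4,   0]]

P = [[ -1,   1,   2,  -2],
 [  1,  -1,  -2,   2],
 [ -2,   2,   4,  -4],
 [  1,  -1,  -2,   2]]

1

First compute TP:
[[ 10, -10, -20,  20],
 [ -4,   4,   8,  -8],
 [ -5,   5,  10, -10],
 [  4,  -4,  -8,   8]]
Now row reduce the product.
R2 ← R2 + (2/5)·R1: [0, 0, 0, 0]
R3 ← R3 + (1/2)·R1: [0, 0, 0, 0]
R4 ← R4 − (2/5)·R1: [0, 0, 0, 0]
1 nonzero row, so rank(TP) = 1.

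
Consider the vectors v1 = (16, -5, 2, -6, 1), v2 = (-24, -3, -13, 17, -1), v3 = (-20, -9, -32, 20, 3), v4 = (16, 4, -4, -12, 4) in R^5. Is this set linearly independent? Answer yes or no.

Form the matrix with these vectors as rows and row reduce.
R2 ← R2 + (3/2)·R1: [0, -21/2, -10, 8, 1/2]
R3 ← R3 + (5/4)·R1: [0, -61/4, -59/2, 25/2, 17/4]
R4 ← R4 − R1: [0, 9, -6, -6, 3]
R3 ← R3 − (61/42)·R2: [0, 0, -629/42, 37/42, 74/21]
R4 ← R4 + (6/7)·R2: [0, 0, -102/7, 6/7, 24/7]
R4 ← R4 − (36/37)·R3: [0, 0, 0, 0, 0]
3 nonzero rows, so the 4 vectors span a space of dimension 3.
Since 3 < 4, the vectors are linearly dependent.

no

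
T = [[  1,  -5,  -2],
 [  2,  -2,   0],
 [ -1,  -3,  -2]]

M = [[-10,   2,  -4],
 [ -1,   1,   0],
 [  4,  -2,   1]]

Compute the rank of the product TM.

2

First compute TM:
[[-13,   1,  -6],
 [-18,   2,  -8],
 [  5,  -1,   2]]
Now row reduce the product.
R2 ← R2 − (18/13)·R1: [0, 8/13, 4/13]
R3 ← R3 + (5/13)·R1: [0, -8/13, -4/13]
R3 ← R3 + R2: [0, 0, 0]
2 nonzero rows, so rank(TM) = 2.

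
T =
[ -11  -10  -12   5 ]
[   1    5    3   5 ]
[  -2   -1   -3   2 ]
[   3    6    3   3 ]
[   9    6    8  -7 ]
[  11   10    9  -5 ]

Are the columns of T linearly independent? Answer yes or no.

Row reduce T to echelon form.
R2 ← R2 + (1/11)·R1: [0, 45/11, 21/11, 60/11]
R3 ← R3 − (2/11)·R1: [0, 9/11, -9/11, 12/11]
R4 ← R4 + (3/11)·R1: [0, 36/11, -3/11, 48/11]
R5 ← R5 + (9/11)·R1: [0, -24/11, -20/11, -32/11]
R6 ← R6 + R1: [0, 0, -3, 0]
R3 ← R3 − (1/5)·R2: [0, 0, -6/5, 0]
R4 ← R4 − (4/5)·R2: [0, 0, -9/5, 0]
R5 ← R5 + (8/15)·R2: [0, 0, -4/5, 0]
R4 ← R4 − (3/2)·R3: [0, 0, 0, 0]
R5 ← R5 − (2/3)·R3: [0, 0, 0, 0]
R6 ← R6 − (5/2)·R3: [0, 0, 0, 0]
3 pivots among 4 columns.
Only 3 < 4 pivot columns, so the columns are linearly dependent.

no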